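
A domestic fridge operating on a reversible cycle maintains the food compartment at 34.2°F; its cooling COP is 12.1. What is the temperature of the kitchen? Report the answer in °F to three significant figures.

COP_R = T_C/(T_H − T_C) gives T_H − T_C = T_C/COP.
With T_C = 274.37 K, T_H = 274.37 × (1 + 1/12.1) = 297.05 K.
Converting, 297.05 K = 75.02°F.

75.0 °F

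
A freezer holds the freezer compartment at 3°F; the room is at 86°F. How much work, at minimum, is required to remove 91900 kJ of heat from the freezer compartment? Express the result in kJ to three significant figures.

16500 kJ

In absolute terms T_C = 257.04 K and T_H = 303.15 K, so ΔT = 46.11 K.
The reversible limit is COP_R = T_C/ΔT = 5.574, so W_min = Q_C/COP = Q_C·ΔT/T_C.
W_min = 91900 × 46.11/257.04 = 16490 kJ.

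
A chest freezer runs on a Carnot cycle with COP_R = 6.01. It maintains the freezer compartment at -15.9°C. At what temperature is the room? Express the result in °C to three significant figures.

26.9 °C

COP_R = T_C/(T_H − T_C) gives T_H − T_C = T_C/COP.
With T_C = 257.25 K, T_H = 257.25 × (1 + 1/6.01) = 300.05 K.
Converting, 300.05 K = 26.90°C.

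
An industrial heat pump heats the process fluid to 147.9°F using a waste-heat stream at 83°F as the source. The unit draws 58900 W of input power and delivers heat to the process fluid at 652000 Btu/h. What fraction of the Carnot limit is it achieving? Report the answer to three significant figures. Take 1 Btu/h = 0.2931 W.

0.347

Converting, Q̇_H = 652000 Btu/h = 191100 W, so COP_actual = Q̇_H/Ẇ = 191100/58900 = 3.245.
In absolute terms T_C = 301.48 K and T_H = 337.54 K, so ΔT = 36.06 K.
COP_Carnot = T_H/ΔT = 337.54/36.06 = 9.362.
η_II = COP_actual/COP_Carnot = 3.245/9.362 = 0.3466.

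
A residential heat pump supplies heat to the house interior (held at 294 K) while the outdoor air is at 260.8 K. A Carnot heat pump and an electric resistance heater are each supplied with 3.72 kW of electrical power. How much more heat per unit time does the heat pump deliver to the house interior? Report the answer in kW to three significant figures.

29.2 kW

The reservoir spacing is ΔT = 294 − 260.8 = 33.20 K.
COP_Carnot = T_H/ΔT = 294.00/33.20 = 8.855.
The heat pump delivers Q̇_H = COP × Ẇ = 32.94 kW; the resistance heater delivers Ẇ = 3.720 kW.
Extra = (COP − 1)·Ẇ = 29.22 kW.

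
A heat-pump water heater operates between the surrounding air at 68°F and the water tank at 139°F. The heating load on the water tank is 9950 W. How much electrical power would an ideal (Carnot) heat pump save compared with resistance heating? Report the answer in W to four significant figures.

In absolute terms T_C = 293.15 K and T_H = 332.59 K, so ΔT = 39.44 K.
COP_Carnot = T_H/ΔT = 332.59/39.44 = 8.432.
Resistance heating needs Ẇ_res = Q̇_H = 9950 W; the reversible heat pump needs only Ẇ_hp = Q̇_H/COP = 1180 W.
Saving = 9950 − 1180 = 8770 W.

8770 W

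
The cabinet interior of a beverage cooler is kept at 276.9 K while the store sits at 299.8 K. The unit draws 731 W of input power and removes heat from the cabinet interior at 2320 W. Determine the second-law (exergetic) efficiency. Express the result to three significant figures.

COP_actual = Q̇_C/Ẇ = 2320/731.0 = 3.174.
The reservoir spacing is ΔT = 299.8 − 276.9 = 22.90 K.
COP_Carnot = T_C/ΔT = 276.90/22.90 = 12.09.
η_II = COP_actual/COP_Carnot = 3.174/12.09 = 0.2625.

0.262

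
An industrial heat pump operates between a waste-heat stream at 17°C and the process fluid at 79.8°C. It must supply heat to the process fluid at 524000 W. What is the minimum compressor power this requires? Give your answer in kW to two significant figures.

In absolute terms T_C = 290.15 K and T_H = 352.95 K, so ΔT = 62.80 K.
COP_Carnot = T_H/ΔT = 352.95/62.80 = 5.620.
Ẇ_min = Q̇/COP_Carnot = 524000/5.620 = 93230 W = 93.23 kW.

93 kW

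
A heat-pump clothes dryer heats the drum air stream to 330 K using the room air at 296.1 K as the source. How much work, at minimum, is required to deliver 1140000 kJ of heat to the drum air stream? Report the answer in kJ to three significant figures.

117000 kJ

The reservoir spacing is ΔT = 330 − 296.1 = 33.90 K.
The reversible limit is COP_HP = T_H/ΔT = 9.735, so W_min = Q_H/COP = Q_H·ΔT/T_H.
W_min = 1140000 × 33.90/330.00 = 117100 kJ.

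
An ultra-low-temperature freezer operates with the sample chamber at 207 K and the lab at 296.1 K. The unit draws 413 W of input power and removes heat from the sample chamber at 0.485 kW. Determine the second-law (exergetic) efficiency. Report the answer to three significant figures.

0.505

Converting, Q̇_C = 0.4850 kW = 485.0 W, so COP_actual = Q̇_C/Ẇ = 485.0/413.0 = 1.174.
The reservoir spacing is ΔT = 296.1 − 207 = 89.10 K.
COP_Carnot = T_C/ΔT = 207.00/89.10 = 2.323.
η_II = COP_actual/COP_Carnot = 1.174/2.323 = 0.5055.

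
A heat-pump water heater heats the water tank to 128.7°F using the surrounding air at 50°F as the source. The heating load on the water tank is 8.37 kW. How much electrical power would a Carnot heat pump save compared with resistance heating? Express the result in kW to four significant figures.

In absolute terms T_C = 283.15 K and T_H = 326.87 K, so ΔT = 43.72 K.
COP_Carnot = T_H/ΔT = 326.87/43.72 = 7.476.
Resistance heating needs Ẇ_res = Q̇_H = 8.370 kW; the reversible heat pump needs only Ẇ_hp = Q̇_H/COP = 1.120 kW.
Saving = 8.370 − 1.120 = 7.250 kW.

7.250 kW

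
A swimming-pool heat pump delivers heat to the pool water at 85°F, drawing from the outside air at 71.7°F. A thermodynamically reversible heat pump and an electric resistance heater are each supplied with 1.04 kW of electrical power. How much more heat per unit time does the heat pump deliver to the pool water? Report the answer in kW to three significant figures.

In absolute terms T_C = 295.21 K and T_H = 302.59 K, so ΔT = 7.389 K.
COP_Carnot = T_H/ΔT = 302.59/7.389 = 40.95.
The heat pump delivers Q̇_H = COP × Ẇ = 42.59 kW; the resistance heater delivers Ẇ = 1.040 kW.
Extra = (COP − 1)·Ẇ = 41.55 kW.

41.6 kW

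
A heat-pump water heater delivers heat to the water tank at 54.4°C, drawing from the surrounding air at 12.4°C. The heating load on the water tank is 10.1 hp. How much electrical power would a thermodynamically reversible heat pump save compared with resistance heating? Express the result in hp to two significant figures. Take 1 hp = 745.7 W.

8.8 hp

In absolute terms T_C = 285.55 K and T_H = 327.55 K, so ΔT = 42.00 K.
COP_Carnot = T_H/ΔT = 327.55/42.00 = 7.799.
Resistance heating needs Ẇ_res = Q̇_H = 10.10 hp; the reversible heat pump needs only Ẇ_hp = Q̇_H/COP = 1.295 hp.
Saving = 10.10 − 1.295 = 8.805 hp.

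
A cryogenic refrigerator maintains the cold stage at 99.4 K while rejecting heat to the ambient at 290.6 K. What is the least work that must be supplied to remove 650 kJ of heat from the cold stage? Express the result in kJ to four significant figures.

The reservoir spacing is ΔT = 290.6 − 99.4 = 191.2 K.
The reversible limit is COP_R = T_C/ΔT = 0.5199, so W_min = Q_C/COP = Q_C·ΔT/T_C.
W_min = 650.0 × 191.2/99.40 = 1250 kJ.

1250 kJ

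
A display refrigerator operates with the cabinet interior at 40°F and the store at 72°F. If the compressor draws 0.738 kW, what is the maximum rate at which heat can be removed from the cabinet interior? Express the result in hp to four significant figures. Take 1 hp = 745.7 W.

15.45 hp

In absolute terms T_C = 277.59 K and T_H = 295.37 K, so ΔT = 17.78 K.
COP_Carnot = T_C/ΔT = 277.59/17.78 = 15.61.
Q̇_max = COP_Carnot × Ẇ = 15.61 × 0.7380 kW = 11.52 kW = 15.45 hp.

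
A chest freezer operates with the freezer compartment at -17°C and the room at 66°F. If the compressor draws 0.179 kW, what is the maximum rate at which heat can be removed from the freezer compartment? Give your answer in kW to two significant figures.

In absolute terms T_C = 256.15 K and T_H = 292.04 K, so ΔT = 35.89 K.
COP_Carnot = T_C/ΔT = 256.15/35.89 = 7.137.
Q̇_max = COP_Carnot × Ẇ = 7.137 × 0.1790 kW = 1.278 kW.

1.3 kW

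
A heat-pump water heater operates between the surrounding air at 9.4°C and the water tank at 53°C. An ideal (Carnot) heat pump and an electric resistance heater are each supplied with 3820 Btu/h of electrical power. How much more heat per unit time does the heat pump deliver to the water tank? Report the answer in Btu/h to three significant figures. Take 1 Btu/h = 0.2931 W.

24800 Btu/h

In absolute terms T_C = 282.55 K and T_H = 326.15 K, so ΔT = 43.60 K.
COP_Carnot = T_H/ΔT = 326.15/43.60 = 7.481.
The heat pump delivers Q̇_H = COP × Ẇ = 28580 Btu/h; the resistance heater delivers Ẇ = 3820 Btu/h.
Extra = (COP − 1)·Ẇ = 24760 Btu/h.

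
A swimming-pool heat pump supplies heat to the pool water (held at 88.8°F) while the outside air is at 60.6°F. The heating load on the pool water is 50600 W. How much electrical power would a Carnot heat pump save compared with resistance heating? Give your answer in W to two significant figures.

In absolute terms T_C = 289.04 K and T_H = 304.71 K, so ΔT = 15.67 K.
COP_Carnot = T_H/ΔT = 304.71/15.67 = 19.45.
Resistance heating needs Ẇ_res = Q̇_H = 50600 W; the reversible heat pump needs only Ẇ_hp = Q̇_H/COP = 2602 W.
Saving = 50600 − 2602 = 48000 W.

48000 W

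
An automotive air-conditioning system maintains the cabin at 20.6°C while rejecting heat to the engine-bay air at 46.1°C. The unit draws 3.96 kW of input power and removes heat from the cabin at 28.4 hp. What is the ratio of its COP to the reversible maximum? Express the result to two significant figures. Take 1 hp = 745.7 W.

Converting, Q̇_C = 28.40 hp = 21.18 kW, so COP_actual = Q̇_C/Ẇ = 21.18/3.960 = 5.348.
In absolute terms T_C = 293.75 K and T_H = 319.25 K, so ΔT = 25.50 K.
COP_Carnot = T_C/ΔT = 293.75/25.50 = 11.52.
η_II = COP_actual/COP_Carnot = 5.348/11.52 = 0.4642.

0.46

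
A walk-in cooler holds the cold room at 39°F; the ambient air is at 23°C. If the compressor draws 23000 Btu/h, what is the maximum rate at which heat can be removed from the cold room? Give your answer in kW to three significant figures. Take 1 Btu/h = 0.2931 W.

97.7 kW

In absolute terms T_C = 277.04 K and T_H = 296.15 K, so ΔT = 19.11 K.
COP_Carnot = T_C/ΔT = 277.04/19.11 = 14.50.
Q̇_max = COP_Carnot × Ẇ = 14.50 × 23000 Btu/h = 333400 Btu/h = 97.72 kW.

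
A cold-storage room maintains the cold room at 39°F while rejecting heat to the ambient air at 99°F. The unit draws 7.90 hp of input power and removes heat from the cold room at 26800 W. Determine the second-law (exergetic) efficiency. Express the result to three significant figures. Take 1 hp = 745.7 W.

0.547

Converting, Q̇_C = 26800 W = 35.94 hp, so COP_actual = Q̇_C/Ẇ = 35.94/7.900 = 4.549.
In absolute terms T_C = 277.04 K and T_H = 310.37 K, so ΔT = 33.33 K.
COP_Carnot = T_C/ΔT = 277.04/33.33 = 8.311.
η_II = COP_actual/COP_Carnot = 4.549/8.311 = 0.5474.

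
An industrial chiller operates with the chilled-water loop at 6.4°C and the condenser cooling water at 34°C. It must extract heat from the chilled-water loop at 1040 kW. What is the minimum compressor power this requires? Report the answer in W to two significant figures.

In absolute terms T_C = 279.55 K and T_H = 307.15 K, so ΔT = 27.60 K.
COP_Carnot = T_C/ΔT = 279.55/27.60 = 10.13.
Ẇ_min = Q̇/COP_Carnot = 1040/10.13 = 102.7 kW = 102700 W.

100000 W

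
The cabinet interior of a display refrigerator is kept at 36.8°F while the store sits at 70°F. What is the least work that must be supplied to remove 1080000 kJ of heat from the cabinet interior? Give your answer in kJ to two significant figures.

In absolute terms T_C = 275.82 K and T_H = 294.26 K, so ΔT = 18.44 K.
The reversible limit is COP_R = T_C/ΔT = 14.95, so W_min = Q_C/COP = Q_C·ΔT/T_C.
W_min = 1080000 × 18.44/275.82 = 72220 kJ.

72000 kJ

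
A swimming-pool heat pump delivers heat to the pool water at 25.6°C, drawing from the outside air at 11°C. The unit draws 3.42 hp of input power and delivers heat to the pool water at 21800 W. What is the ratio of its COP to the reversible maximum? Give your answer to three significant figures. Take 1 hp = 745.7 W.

Converting, Q̇_H = 21800 W = 29.23 hp, so COP_actual = Q̇_H/Ẇ = 29.23/3.420 = 8.548.
In absolute terms T_C = 284.15 K and T_H = 298.75 K, so ΔT = 14.60 K.
COP_Carnot = T_H/ΔT = 298.75/14.60 = 20.46.
η_II = COP_actual/COP_Carnot = 8.548/20.46 = 0.4177.

0.418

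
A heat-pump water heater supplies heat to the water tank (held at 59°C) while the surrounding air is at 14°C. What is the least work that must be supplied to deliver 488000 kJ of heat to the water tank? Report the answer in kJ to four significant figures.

In absolute terms T_C = 287.15 K and T_H = 332.15 K, so ΔT = 45.00 K.
The reversible limit is COP_HP = T_H/ΔT = 7.381, so W_min = Q_H/COP = Q_H·ΔT/T_H.
W_min = 488000 × 45.00/332.15 = 66110 kJ.

66110 kJ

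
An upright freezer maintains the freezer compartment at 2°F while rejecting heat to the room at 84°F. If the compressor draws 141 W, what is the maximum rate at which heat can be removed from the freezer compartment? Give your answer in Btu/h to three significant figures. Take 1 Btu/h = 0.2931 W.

2710 Btu/h

In absolute terms T_C = 256.48 K and T_H = 302.04 K, so ΔT = 45.56 K.
COP_Carnot = T_C/ΔT = 256.48/45.56 = 5.630.
Q̇_max = COP_Carnot × Ẇ = 5.630 × 141.0 W = 793.8 W = 2708 Btu/h.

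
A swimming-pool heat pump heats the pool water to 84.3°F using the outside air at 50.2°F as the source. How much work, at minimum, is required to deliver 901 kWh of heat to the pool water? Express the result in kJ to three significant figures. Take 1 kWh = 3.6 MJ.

203000 kJ

In absolute terms T_C = 283.26 K and T_H = 302.21 K, so ΔT = 18.94 K.
The reversible limit is COP_HP = T_H/ΔT = 15.95, so W_min = Q_H/COP = Q_H·ΔT/T_H.
W_min = 901.0 × 18.94/302.21 = 56.48 kWh = 203300 kJ.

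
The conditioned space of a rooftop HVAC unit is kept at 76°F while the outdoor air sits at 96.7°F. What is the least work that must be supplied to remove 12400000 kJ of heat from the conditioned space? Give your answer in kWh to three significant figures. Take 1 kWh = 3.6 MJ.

133 kWh

In absolute terms T_C = 297.59 K and T_H = 309.09 K, so ΔT = 11.50 K.
The reversible limit is COP_R = T_C/ΔT = 25.88, so W_min = Q_C/COP = Q_C·ΔT/T_C.
W_min = 12400000 × 11.50/297.59 = 479200 kJ = 133.1 kWh.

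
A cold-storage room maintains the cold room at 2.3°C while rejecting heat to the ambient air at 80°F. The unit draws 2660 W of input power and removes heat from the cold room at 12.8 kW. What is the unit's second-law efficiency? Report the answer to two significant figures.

Converting, Q̇_C = 12.80 kW = 12800 W, so COP_actual = Q̇_C/Ẇ = 12800/2660 = 4.812.
In absolute terms T_C = 275.45 K and T_H = 299.82 K, so ΔT = 24.37 K.
COP_Carnot = T_C/ΔT = 275.45/24.37 = 11.30.
η_II = COP_actual/COP_Carnot = 4.812/11.30 = 0.4257.

0.43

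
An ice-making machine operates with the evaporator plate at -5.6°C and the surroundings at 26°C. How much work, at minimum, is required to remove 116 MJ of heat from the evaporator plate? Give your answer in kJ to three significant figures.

In absolute terms T_C = 267.55 K and T_H = 299.15 K, so ΔT = 31.60 K.
The reversible limit is COP_R = T_C/ΔT = 8.467, so W_min = Q_C/COP = Q_C·ΔT/T_C.
W_min = 116.0 × 31.60/267.55 = 13.70 MJ = 13700 kJ.

13700 kJ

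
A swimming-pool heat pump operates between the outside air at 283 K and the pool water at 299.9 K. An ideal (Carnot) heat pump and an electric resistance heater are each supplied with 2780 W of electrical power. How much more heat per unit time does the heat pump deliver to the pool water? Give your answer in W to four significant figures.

46550 W

The reservoir spacing is ΔT = 299.9 − 283 = 16.90 K.
COP_Carnot = T_H/ΔT = 299.90/16.90 = 17.75.
The heat pump delivers Q̇_H = COP × Ẇ = 49330 W; the resistance heater delivers Ẇ = 2780 W.
Extra = (COP − 1)·Ẇ = 46550 W.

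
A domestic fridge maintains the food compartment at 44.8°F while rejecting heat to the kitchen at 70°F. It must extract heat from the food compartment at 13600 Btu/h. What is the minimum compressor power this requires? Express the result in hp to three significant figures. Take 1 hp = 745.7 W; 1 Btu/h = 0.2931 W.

In absolute terms T_C = 280.26 K and T_H = 294.26 K, so ΔT = 14.00 K.
COP_Carnot = T_C/ΔT = 280.26/14.00 = 20.02.
Ẇ_min = Q̇/COP_Carnot = 13600/20.02 = 679.4 Btu/h = 0.2670 hp.

0.267 hp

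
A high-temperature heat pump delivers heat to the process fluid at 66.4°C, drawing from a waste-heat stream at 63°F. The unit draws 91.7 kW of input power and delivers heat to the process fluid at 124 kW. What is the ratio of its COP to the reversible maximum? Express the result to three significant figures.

0.196

COP_actual = Q̇_H/Ẇ = 124.0/91.70 = 1.352.
In absolute terms T_C = 290.37 K and T_H = 339.55 K, so ΔT = 49.18 K.
COP_Carnot = T_H/ΔT = 339.55/49.18 = 6.905.
η_II = COP_actual/COP_Carnot = 1.352/6.905 = 0.1958.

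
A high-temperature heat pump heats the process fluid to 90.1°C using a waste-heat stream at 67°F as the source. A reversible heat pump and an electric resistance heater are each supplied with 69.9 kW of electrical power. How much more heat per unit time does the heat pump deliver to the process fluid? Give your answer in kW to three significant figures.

289 kW

In absolute terms T_C = 292.59 K and T_H = 363.25 K, so ΔT = 70.66 K.
COP_Carnot = T_H/ΔT = 363.25/70.66 = 5.141.
The heat pump delivers Q̇_H = COP × Ẇ = 359.4 kW; the resistance heater delivers Ẇ = 69.90 kW.
Extra = (COP − 1)·Ẇ = 289.5 kW.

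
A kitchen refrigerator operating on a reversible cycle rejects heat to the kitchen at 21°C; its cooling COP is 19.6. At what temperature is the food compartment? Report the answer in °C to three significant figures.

For a Carnot refrigerator COP_R = T_C/(T_H − T_C), so T_C = COP·T_H/(1 + COP).
With T_H = 294.15 K, T_C = 19.6 × 294.15/20.60 = 279.87 K.
Converting, 279.87 K = 6.72°C.

6.72 °C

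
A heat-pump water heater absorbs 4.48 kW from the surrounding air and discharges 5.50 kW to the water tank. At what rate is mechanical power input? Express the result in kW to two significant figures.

For a cyclic device the first law requires Q̇_H = Q̇_C + Ẇ.
Ẇ = Q̇_H − Q̇_C = 1.020 kW.

1.0 kW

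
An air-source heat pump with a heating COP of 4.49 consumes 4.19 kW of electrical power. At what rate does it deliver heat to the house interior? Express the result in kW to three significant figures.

Q̇_H = COP_HP × Ẇ = 4.49 × 4.190 = 18.81 kW.

18.8 kW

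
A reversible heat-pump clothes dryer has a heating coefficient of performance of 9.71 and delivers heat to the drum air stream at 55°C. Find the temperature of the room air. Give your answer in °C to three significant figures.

21.2 °C

COP_HP = T_H/(T_H − T_C) gives T_H − T_C = T_H/COP.
With T_H = 328.15 K, T_C = 328.15 × (1 − 1/9.71) = 294.35 K.
Converting, 294.35 K = 21.20°C.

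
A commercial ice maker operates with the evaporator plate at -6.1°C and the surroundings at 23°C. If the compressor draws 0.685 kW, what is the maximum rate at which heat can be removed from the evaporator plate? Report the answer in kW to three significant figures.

6.29 kW

In absolute terms T_C = 267.05 K and T_H = 296.15 K, so ΔT = 29.10 K.
COP_Carnot = T_C/ΔT = 267.05/29.10 = 9.177.
Q̇_max = COP_Carnot × Ẇ = 9.177 × 0.6850 kW = 6.286 kW.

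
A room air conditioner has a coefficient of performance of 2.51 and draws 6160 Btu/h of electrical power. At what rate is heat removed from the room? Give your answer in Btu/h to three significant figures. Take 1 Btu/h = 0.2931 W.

Q̇_C = COP × Ẇ = 2.51 × 6160 = 15460 Btu/h.

15500 Btu/h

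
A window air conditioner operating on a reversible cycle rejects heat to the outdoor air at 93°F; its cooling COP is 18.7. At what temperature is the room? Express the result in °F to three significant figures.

For a Carnot refrigerator COP_R = T_C/(T_H − T_C), so T_C = COP·T_H/(1 + COP).
With T_H = 307.04 K, T_C = 18.7 × 307.04/19.70 = 291.45 K.
Converting, 291.45 K = 64.95°F.

64.9 °F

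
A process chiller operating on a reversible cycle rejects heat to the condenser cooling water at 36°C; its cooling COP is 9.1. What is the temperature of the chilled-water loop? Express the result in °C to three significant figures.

5.39 °C

For a Carnot refrigerator COP_R = T_C/(T_H − T_C), so T_C = COP·T_H/(1 + COP).
With T_H = 309.15 K, T_C = 9.1 × 309.15/10.10 = 278.54 K.
Converting, 278.54 K = 5.39°C.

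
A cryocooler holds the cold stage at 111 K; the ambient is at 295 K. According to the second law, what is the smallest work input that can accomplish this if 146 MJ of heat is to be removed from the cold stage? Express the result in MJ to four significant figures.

242.0 MJ

The reservoir spacing is ΔT = 295 − 111 = 184.0 K.
The reversible limit is COP_R = T_C/ΔT = 0.6033, so W_min = Q_C/COP = Q_C·ΔT/T_C.
W_min = 146.0 × 184.0/111.00 = 242.0 MJ.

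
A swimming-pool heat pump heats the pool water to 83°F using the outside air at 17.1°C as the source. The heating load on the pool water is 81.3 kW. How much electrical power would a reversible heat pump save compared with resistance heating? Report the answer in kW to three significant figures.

78.3 kW

In absolute terms T_C = 290.25 K and T_H = 301.48 K, so ΔT = 11.23 K.
COP_Carnot = T_H/ΔT = 301.48/11.23 = 26.84.
Resistance heating needs Ẇ_res = Q̇_H = 81.30 kW; the reversible heat pump needs only Ẇ_hp = Q̇_H/COP = 3.029 kW.
Saving = 81.30 − 3.029 = 78.27 kW.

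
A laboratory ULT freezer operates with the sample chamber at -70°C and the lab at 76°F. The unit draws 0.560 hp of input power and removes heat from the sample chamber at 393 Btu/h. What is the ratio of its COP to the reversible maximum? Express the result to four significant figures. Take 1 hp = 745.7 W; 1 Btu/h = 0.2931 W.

Converting, Q̇_C = 393.0 Btu/h = 0.1545 hp, so COP_actual = Q̇_C/Ẇ = 0.1545/0.5600 = 0.2758.
In absolute terms T_C = 203.15 K and T_H = 297.59 K, so ΔT = 94.44 K.
COP_Carnot = T_C/ΔT = 203.15/94.44 = 2.151.
η_II = COP_actual/COP_Carnot = 0.2758/2.151 = 0.1282.

0.1282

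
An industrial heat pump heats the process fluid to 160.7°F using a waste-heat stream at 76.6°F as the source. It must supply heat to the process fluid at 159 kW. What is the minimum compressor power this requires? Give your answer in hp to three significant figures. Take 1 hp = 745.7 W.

28.9 hp

In absolute terms T_C = 297.93 K and T_H = 344.65 K, so ΔT = 46.72 K.
COP_Carnot = T_H/ΔT = 344.65/46.72 = 7.377.
Ẇ_min = Q̇/COP_Carnot = 159.0/7.377 = 21.55 kW = 28.91 hp.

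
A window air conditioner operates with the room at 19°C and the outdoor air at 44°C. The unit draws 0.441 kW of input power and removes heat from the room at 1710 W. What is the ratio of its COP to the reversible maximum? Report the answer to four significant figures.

Converting, Q̇_C = 1710 W = 1.710 kW, so COP_actual = Q̇_C/Ẇ = 1.710/0.4410 = 3.878.
In absolute terms T_C = 292.15 K and T_H = 317.15 K, so ΔT = 25.00 K.
COP_Carnot = T_C/ΔT = 292.15/25.00 = 11.69.
η_II = COP_actual/COP_Carnot = 3.878/11.69 = 0.3318.

0.3318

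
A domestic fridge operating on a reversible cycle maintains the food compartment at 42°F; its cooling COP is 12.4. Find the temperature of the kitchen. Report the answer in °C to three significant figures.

28.0 °C

COP_R = T_C/(T_H − T_C) gives T_H − T_C = T_C/COP.
With T_C = 278.71 K, T_H = 278.71 × (1 + 1/12.4) = 301.18 K.
Converting, 301.18 K = 28.03°C.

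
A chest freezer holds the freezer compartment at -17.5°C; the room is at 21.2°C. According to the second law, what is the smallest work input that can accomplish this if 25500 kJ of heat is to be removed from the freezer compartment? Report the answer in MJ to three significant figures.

In absolute terms T_C = 255.65 K and T_H = 294.35 K, so ΔT = 38.70 K.
The reversible limit is COP_R = T_C/ΔT = 6.606, so W_min = Q_C/COP = Q_C·ΔT/T_C.
W_min = 25500 × 38.70/255.65 = 3860 kJ = 3.860 MJ.

3.86 MJ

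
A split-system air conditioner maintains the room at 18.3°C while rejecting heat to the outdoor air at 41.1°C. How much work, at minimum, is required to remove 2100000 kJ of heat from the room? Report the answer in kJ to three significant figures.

164000 kJ

In absolute terms T_C = 291.45 K and T_H = 314.25 K, so ΔT = 22.80 K.
The reversible limit is COP_R = T_C/ΔT = 12.78, so W_min = Q_C/COP = Q_C·ΔT/T_C.
W_min = 2100000 × 22.80/291.45 = 164300 kJ.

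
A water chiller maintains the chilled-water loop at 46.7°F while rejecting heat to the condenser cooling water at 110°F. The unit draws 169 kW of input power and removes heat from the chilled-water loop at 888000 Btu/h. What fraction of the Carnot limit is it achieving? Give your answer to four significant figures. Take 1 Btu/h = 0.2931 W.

0.1925

Converting, Q̇_C = 888000 Btu/h = 260.3 kW, so COP_actual = Q̇_C/Ẇ = 260.3/169.0 = 1.540.
In absolute terms T_C = 281.32 K and T_H = 316.48 K, so ΔT = 35.17 K.
COP_Carnot = T_C/ΔT = 281.32/35.17 = 8.000.
η_II = COP_actual/COP_Carnot = 1.540/8.000 = 0.1925.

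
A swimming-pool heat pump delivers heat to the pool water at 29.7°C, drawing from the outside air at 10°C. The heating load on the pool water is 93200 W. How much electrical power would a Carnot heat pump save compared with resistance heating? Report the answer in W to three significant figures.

In absolute terms T_C = 283.15 K and T_H = 302.85 K, so ΔT = 19.70 K.
COP_Carnot = T_H/ΔT = 302.85/19.70 = 15.37.
Resistance heating needs Ẇ_res = Q̇_H = 93200 W; the reversible heat pump needs only Ẇ_hp = Q̇_H/COP = 6063 W.
Saving = 93200 − 6063 = 87140 W.

87100 W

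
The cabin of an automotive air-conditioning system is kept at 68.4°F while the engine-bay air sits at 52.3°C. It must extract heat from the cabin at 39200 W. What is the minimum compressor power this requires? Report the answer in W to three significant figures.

In absolute terms T_C = 293.37 K and T_H = 325.45 K, so ΔT = 32.08 K.
COP_Carnot = T_C/ΔT = 293.37/32.08 = 9.146.
Ẇ_min = Q̇/COP_Carnot = 39200/9.146 = 4286 W.

4290 W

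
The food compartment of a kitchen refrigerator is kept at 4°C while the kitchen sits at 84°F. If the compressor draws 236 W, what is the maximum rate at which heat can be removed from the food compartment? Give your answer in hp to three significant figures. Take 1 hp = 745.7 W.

3.52 hp

In absolute terms T_C = 277.15 K and T_H = 302.04 K, so ΔT = 24.89 K.
COP_Carnot = T_C/ΔT = 277.15/24.89 = 11.14.
Q̇_max = COP_Carnot × Ẇ = 11.14 × 236.0 W = 2628 W = 3.524 hp.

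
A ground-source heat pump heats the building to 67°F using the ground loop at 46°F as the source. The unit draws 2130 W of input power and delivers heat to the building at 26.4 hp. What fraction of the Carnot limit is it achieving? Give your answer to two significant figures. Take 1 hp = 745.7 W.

Converting, Q̇_H = 26.40 hp = 19690 W, so COP_actual = Q̇_H/Ẇ = 19690/2130 = 9.242.
In absolute terms T_C = 280.93 K and T_H = 292.59 K, so ΔT = 11.67 K.
COP_Carnot = T_H/ΔT = 292.59/11.67 = 25.08.
η_II = COP_actual/COP_Carnot = 9.242/25.08 = 0.3685.

0.37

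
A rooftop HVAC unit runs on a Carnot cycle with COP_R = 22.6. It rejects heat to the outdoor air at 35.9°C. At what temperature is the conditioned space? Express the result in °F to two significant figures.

73 °F

For a Carnot refrigerator COP_R = T_C/(T_H − T_C), so T_C = COP·T_H/(1 + COP).
With T_H = 309.05 K, T_C = 22.6 × 309.05/23.60 = 295.95 K.
Converting, 295.95 K = 73.05°F.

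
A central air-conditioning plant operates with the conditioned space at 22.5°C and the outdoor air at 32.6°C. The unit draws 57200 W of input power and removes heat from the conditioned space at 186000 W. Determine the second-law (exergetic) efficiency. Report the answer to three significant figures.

COP_actual = Q̇_C/Ẇ = 186000/57200 = 3.252.
In absolute terms T_C = 295.65 K and T_H = 305.75 K, so ΔT = 10.10 K.
COP_Carnot = T_C/ΔT = 295.65/10.10 = 29.27.
η_II = COP_actual/COP_Carnot = 3.252/29.27 = 0.1111.

0.111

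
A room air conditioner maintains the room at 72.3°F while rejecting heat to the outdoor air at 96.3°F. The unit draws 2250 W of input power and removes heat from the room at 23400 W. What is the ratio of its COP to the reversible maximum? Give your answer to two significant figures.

COP_actual = Q̇_C/Ẇ = 23400/2250 = 10.40.
In absolute terms T_C = 295.54 K and T_H = 308.87 K, so ΔT = 13.33 K.
COP_Carnot = T_C/ΔT = 295.54/13.33 = 22.17.
η_II = COP_actual/COP_Carnot = 10.40/22.17 = 0.4692.

0.47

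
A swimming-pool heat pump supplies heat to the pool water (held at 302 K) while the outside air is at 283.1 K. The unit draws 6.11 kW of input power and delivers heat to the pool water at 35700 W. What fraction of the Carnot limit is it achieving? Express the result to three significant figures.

Converting, Q̇_H = 35700 W = 35.70 kW, so COP_actual = Q̇_H/Ẇ = 35.70/6.110 = 5.843.
The reservoir spacing is ΔT = 302 − 283.1 = 18.90 K.
COP_Carnot = T_H/ΔT = 302.00/18.90 = 15.98.
η_II = COP_actual/COP_Carnot = 5.843/15.98 = 0.3657.

0.366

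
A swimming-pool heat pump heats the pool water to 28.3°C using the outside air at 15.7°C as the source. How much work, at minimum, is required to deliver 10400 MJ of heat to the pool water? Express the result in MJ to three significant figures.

435 MJ

In absolute terms T_C = 288.85 K and T_H = 301.45 K, so ΔT = 12.60 K.
The reversible limit is COP_HP = T_H/ΔT = 23.92, so W_min = Q_H/COP = Q_H·ΔT/T_H.
W_min = 10400 × 12.60/301.45 = 434.7 MJ.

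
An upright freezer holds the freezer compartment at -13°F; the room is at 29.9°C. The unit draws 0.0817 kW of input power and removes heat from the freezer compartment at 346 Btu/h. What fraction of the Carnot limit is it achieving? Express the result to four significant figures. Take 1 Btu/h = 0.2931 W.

Converting, Q̇_C = 346.0 Btu/h = 0.1014 kW, so COP_actual = Q̇_C/Ẇ = 0.1014/0.08170 = 1.241.
In absolute terms T_C = 248.15 K and T_H = 303.05 K, so ΔT = 54.90 K.
COP_Carnot = T_C/ΔT = 248.15/54.90 = 4.520.
η_II = COP_actual/COP_Carnot = 1.241/4.520 = 0.2746.

0.2746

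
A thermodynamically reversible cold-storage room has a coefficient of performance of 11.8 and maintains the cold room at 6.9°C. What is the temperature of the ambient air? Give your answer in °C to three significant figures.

COP_R = T_C/(T_H − T_C) gives T_H − T_C = T_C/COP.
With T_C = 280.05 K, T_H = 280.05 × (1 + 1/11.8) = 303.78 K.
Converting, 303.78 K = 30.63°C.

30.6 °C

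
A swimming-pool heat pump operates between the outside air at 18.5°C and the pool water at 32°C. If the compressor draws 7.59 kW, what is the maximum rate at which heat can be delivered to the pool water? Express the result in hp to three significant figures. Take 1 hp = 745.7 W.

In absolute terms T_C = 291.65 K and T_H = 305.15 K, so ΔT = 13.50 K.
COP_Carnot = T_H/ΔT = 305.15/13.50 = 22.60.
Q̇_max = COP_Carnot × Ẇ = 22.60 × 7.590 kW = 171.6 kW = 230.1 hp.

230 hp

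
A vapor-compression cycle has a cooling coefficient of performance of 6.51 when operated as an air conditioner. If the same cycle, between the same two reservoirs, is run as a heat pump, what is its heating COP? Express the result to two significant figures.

The first law on one cycle gives Q_H = Q_C + W, so Q_H/W = Q_C/W + 1.
COP_HP = COP_R + 1 = 6.51 + 1 = 7.51.

7.5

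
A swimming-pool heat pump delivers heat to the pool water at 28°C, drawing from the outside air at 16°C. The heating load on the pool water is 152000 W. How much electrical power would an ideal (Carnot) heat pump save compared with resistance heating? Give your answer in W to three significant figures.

146000 W

In absolute terms T_C = 289.15 K and T_H = 301.15 K, so ΔT = 12.00 K.
COP_Carnot = T_H/ΔT = 301.15/12.00 = 25.10.
Resistance heating needs Ẇ_res = Q̇_H = 152000 W; the reversible heat pump needs only Ẇ_hp = Q̇_H/COP = 6057 W.
Saving = 152000 − 6057 = 145900 W.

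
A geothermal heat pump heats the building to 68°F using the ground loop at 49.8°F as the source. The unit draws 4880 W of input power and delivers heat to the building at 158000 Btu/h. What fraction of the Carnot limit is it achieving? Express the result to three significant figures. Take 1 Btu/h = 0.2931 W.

Converting, Q̇_H = 158000 Btu/h = 46310 W, so COP_actual = Q̇_H/Ẇ = 46310/4880 = 9.490.
In absolute terms T_C = 283.04 K and T_H = 293.15 K, so ΔT = 10.11 K.
COP_Carnot = T_H/ΔT = 293.15/10.11 = 28.99.
η_II = COP_actual/COP_Carnot = 9.490/28.99 = 0.3273.

0.327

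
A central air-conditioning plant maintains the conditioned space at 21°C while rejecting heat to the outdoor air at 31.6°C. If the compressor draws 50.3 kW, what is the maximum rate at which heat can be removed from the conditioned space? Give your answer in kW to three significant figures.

1400 kW

In absolute terms T_C = 294.15 K and T_H = 304.75 K, so ΔT = 10.60 K.
COP_Carnot = T_C/ΔT = 294.15/10.60 = 27.75.
Q̇_max = COP_Carnot × Ẇ = 27.75 × 50.30 kW = 1396 kW.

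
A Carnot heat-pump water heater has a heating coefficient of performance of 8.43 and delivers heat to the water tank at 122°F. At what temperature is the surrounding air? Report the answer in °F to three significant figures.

53.0 °F

COP_HP = T_H/(T_H − T_C) gives T_H − T_C = T_H/COP.
With T_H = 323.15 K, T_C = 323.15 × (1 − 1/8.43) = 284.82 K.
Converting, 284.82 K = 53.00°F.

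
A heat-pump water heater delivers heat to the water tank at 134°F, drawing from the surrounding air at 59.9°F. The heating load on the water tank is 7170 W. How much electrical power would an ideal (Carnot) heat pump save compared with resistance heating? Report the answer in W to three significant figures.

6280 W

In absolute terms T_C = 288.65 K and T_H = 329.82 K, so ΔT = 41.17 K.
COP_Carnot = T_H/ΔT = 329.82/41.17 = 8.012.
Resistance heating needs Ẇ_res = Q̇_H = 7170 W; the reversible heat pump needs only Ẇ_hp = Q̇_H/COP = 894.9 W.
Saving = 7170 − 894.9 = 6275 W.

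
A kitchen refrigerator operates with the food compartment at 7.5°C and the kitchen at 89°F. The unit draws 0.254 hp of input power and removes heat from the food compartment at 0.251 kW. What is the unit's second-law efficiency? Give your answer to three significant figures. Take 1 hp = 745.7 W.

Converting, Q̇_C = 0.2510 kW = 0.3366 hp, so COP_actual = Q̇_C/Ẇ = 0.3366/0.2540 = 1.325.
In absolute terms T_C = 280.65 K and T_H = 304.82 K, so ΔT = 24.17 K.
COP_Carnot = T_C/ΔT = 280.65/24.17 = 11.61.
η_II = COP_actual/COP_Carnot = 1.325/11.61 = 0.1141.

0.114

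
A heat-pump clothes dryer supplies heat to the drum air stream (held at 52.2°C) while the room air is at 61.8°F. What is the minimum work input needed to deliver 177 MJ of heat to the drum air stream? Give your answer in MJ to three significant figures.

19.4 MJ

In absolute terms T_C = 289.71 K and T_H = 325.35 K, so ΔT = 35.64 K.
The reversible limit is COP_HP = T_H/ΔT = 9.128, so W_min = Q_H/COP = Q_H·ΔT/T_H.
W_min = 177.0 × 35.64/325.35 = 19.39 MJ.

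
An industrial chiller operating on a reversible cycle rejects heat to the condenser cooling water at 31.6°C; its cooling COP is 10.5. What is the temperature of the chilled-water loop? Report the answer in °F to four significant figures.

41.18 °F

For a Carnot refrigerator COP_R = T_C/(T_H − T_C), so T_C = COP·T_H/(1 + COP).
With T_H = 304.75 K, T_C = 10.5 × 304.75/11.50 = 278.25 K.
Converting, 278.25 K = 41.18°F.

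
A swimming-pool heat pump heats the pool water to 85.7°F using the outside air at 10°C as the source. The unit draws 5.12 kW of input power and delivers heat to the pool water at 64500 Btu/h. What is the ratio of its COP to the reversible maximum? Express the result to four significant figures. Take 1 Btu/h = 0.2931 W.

Converting, Q̇_H = 64500 Btu/h = 18.90 kW, so COP_actual = Q̇_H/Ẇ = 18.90/5.120 = 3.692.
In absolute terms T_C = 283.15 K and T_H = 302.98 K, so ΔT = 19.83 K.
COP_Carnot = T_H/ΔT = 302.98/19.83 = 15.28.
η_II = COP_actual/COP_Carnot = 3.692/15.28 = 0.2417.

0.2417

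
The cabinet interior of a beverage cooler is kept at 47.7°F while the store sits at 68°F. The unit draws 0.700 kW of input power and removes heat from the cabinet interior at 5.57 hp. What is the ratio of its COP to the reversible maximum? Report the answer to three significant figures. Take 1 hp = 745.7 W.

0.237

Converting, Q̇_C = 5.570 hp = 4.154 kW, so COP_actual = Q̇_C/Ẇ = 4.154/0.7000 = 5.934.
In absolute terms T_C = 281.87 K and T_H = 293.15 K, so ΔT = 11.28 K.
COP_Carnot = T_C/ΔT = 281.87/11.28 = 24.99.
η_II = COP_actual/COP_Carnot = 5.934/24.99 = 0.2374.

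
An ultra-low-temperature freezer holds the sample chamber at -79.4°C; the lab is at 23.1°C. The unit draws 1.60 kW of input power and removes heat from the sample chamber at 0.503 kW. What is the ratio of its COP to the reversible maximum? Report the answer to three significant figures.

COP_actual = Q̇_C/Ẇ = 0.5030/1.600 = 0.3144.
In absolute terms T_C = 193.75 K and T_H = 296.25 K, so ΔT = 102.5 K.
COP_Carnot = T_C/ΔT = 193.75/102.5 = 1.890.
η_II = COP_actual/COP_Carnot = 0.3144/1.890 = 0.1663.

0.166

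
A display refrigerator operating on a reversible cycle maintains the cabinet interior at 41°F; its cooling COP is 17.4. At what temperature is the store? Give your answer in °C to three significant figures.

21.0 °C

COP_R = T_C/(T_H − T_C) gives T_H − T_C = T_C/COP.
With T_C = 278.15 K, T_H = 278.15 × (1 + 1/17.4) = 294.14 K.
Converting, 294.14 K = 20.99°C.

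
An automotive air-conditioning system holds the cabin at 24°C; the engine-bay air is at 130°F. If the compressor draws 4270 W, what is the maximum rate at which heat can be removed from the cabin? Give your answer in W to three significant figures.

In absolute terms T_C = 297.15 K and T_H = 327.59 K, so ΔT = 30.44 K.
COP_Carnot = T_C/ΔT = 297.15/30.44 = 9.760.
Q̇_max = COP_Carnot × Ẇ = 9.760 × 4270 W = 41680 W.

41700 W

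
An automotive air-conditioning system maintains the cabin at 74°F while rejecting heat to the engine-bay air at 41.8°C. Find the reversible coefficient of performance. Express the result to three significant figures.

In absolute terms T_C = 296.48 K and T_H = 314.95 K, so ΔT = 18.47 K.
For a reversible cycle, COP_Carnot = T_C/ΔT = 296.48/18.47 = 16.06.

16.1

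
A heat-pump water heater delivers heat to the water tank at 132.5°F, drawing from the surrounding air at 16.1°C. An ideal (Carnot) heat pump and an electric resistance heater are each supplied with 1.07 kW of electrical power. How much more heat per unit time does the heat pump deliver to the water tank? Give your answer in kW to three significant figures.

In absolute terms T_C = 289.25 K and T_H = 328.98 K, so ΔT = 39.73 K.
COP_Carnot = T_H/ΔT = 328.98/39.73 = 8.280.
The heat pump delivers Q̇_H = COP × Ẇ = 8.859 kW; the resistance heater delivers Ẇ = 1.070 kW.
Extra = (COP − 1)·Ẇ = 7.789 kW.

7.79 kW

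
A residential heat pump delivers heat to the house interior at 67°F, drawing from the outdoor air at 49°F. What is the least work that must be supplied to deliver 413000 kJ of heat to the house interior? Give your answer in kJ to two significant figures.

In absolute terms T_C = 282.59 K and T_H = 292.59 K, so ΔT = 10.00 K.
The reversible limit is COP_HP = T_H/ΔT = 29.26, so W_min = Q_H/COP = Q_H·ΔT/T_H.
W_min = 413000 × 10.00/292.59 = 14120 kJ.

14000 kJ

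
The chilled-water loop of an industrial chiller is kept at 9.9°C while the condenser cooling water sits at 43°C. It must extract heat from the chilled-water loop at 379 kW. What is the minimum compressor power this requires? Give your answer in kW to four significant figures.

44.32 kW

In absolute terms T_C = 283.05 K and T_H = 316.15 K, so ΔT = 33.10 K.
COP_Carnot = T_C/ΔT = 283.05/33.10 = 8.551.
Ẇ_min = Q̇/COP_Carnot = 379.0/8.551 = 44.32 kW.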